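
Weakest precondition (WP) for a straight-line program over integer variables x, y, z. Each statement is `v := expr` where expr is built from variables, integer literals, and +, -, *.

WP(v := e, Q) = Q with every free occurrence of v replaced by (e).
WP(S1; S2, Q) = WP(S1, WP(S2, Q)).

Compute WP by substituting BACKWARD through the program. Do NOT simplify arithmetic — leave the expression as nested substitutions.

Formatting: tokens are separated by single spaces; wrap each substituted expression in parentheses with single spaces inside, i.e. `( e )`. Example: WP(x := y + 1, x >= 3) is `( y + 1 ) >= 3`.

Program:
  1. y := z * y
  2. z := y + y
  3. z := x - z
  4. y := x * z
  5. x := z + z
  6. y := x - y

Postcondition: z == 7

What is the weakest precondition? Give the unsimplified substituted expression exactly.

Answer: ( x - ( ( z * y ) + ( z * y ) ) ) == 7

Derivation:
post: z == 7
stmt 6: y := x - y  -- replace 0 occurrence(s) of y with (x - y)
  => z == 7
stmt 5: x := z + z  -- replace 0 occurrence(s) of x with (z + z)
  => z == 7
stmt 4: y := x * z  -- replace 0 occurrence(s) of y with (x * z)
  => z == 7
stmt 3: z := x - z  -- replace 1 occurrence(s) of z with (x - z)
  => ( x - z ) == 7
stmt 2: z := y + y  -- replace 1 occurrence(s) of z with (y + y)
  => ( x - ( y + y ) ) == 7
stmt 1: y := z * y  -- replace 2 occurrence(s) of y with (z * y)
  => ( x - ( ( z * y ) + ( z * y ) ) ) == 7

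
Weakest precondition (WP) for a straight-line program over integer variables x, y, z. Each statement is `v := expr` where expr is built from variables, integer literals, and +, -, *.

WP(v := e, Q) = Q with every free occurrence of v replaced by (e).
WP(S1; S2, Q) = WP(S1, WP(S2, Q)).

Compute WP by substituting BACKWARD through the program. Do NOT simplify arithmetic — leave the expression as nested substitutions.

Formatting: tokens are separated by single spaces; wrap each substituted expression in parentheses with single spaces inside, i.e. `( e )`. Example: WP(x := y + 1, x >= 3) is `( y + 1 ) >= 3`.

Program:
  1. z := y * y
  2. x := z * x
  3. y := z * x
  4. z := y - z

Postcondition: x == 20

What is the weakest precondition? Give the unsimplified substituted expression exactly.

post: x == 20
stmt 4: z := y - z  -- replace 0 occurrence(s) of z with (y - z)
  => x == 20
stmt 3: y := z * x  -- replace 0 occurrence(s) of y with (z * x)
  => x == 20
stmt 2: x := z * x  -- replace 1 occurrence(s) of x with (z * x)
  => ( z * x ) == 20
stmt 1: z := y * y  -- replace 1 occurrence(s) of z with (y * y)
  => ( ( y * y ) * x ) == 20

Answer: ( ( y * y ) * x ) == 20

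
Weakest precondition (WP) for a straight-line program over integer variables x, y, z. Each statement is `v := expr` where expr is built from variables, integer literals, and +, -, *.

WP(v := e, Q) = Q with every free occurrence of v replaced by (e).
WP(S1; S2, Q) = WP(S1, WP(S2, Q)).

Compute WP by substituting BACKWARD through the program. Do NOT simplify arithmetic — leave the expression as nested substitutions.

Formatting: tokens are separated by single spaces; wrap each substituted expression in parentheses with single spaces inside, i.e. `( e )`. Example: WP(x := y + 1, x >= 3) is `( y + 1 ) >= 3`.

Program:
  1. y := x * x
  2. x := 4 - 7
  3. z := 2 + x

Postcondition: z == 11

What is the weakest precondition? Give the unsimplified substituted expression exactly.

post: z == 11
stmt 3: z := 2 + x  -- replace 1 occurrence(s) of z with (2 + x)
  => ( 2 + x ) == 11
stmt 2: x := 4 - 7  -- replace 1 occurrence(s) of x with (4 - 7)
  => ( 2 + ( 4 - 7 ) ) == 11
stmt 1: y := x * x  -- replace 0 occurrence(s) of y with (x * x)
  => ( 2 + ( 4 - 7 ) ) == 11

Answer: ( 2 + ( 4 - 7 ) ) == 11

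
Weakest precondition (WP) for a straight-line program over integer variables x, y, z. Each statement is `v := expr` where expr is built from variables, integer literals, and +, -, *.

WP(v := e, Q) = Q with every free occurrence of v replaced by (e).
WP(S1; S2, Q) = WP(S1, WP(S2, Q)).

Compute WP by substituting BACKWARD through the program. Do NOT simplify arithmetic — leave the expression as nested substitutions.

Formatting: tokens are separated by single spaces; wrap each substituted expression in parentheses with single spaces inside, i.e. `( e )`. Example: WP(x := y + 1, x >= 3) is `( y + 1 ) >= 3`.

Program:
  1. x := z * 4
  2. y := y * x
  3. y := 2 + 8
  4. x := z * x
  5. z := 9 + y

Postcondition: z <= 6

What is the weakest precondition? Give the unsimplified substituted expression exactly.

Answer: ( 9 + ( 2 + 8 ) ) <= 6

Derivation:
post: z <= 6
stmt 5: z := 9 + y  -- replace 1 occurrence(s) of z with (9 + y)
  => ( 9 + y ) <= 6
stmt 4: x := z * x  -- replace 0 occurrence(s) of x with (z * x)
  => ( 9 + y ) <= 6
stmt 3: y := 2 + 8  -- replace 1 occurrence(s) of y with (2 + 8)
  => ( 9 + ( 2 + 8 ) ) <= 6
stmt 2: y := y * x  -- replace 0 occurrence(s) of y with (y * x)
  => ( 9 + ( 2 + 8 ) ) <= 6
stmt 1: x := z * 4  -- replace 0 occurrence(s) of x with (z * 4)
  => ( 9 + ( 2 + 8 ) ) <= 6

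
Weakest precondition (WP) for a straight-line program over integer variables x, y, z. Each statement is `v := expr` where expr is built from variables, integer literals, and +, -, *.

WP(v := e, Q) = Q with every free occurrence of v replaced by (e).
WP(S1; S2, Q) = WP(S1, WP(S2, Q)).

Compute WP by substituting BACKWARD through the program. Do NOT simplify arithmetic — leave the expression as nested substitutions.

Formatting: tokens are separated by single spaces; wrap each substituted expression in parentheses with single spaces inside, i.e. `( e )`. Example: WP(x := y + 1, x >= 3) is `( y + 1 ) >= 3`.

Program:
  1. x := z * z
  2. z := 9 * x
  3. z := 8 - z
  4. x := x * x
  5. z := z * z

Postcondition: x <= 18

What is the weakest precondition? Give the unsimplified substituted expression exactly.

Answer: ( ( z * z ) * ( z * z ) ) <= 18

Derivation:
post: x <= 18
stmt 5: z := z * z  -- replace 0 occurrence(s) of z with (z * z)
  => x <= 18
stmt 4: x := x * x  -- replace 1 occurrence(s) of x with (x * x)
  => ( x * x ) <= 18
stmt 3: z := 8 - z  -- replace 0 occurrence(s) of z with (8 - z)
  => ( x * x ) <= 18
stmt 2: z := 9 * x  -- replace 0 occurrence(s) of z with (9 * x)
  => ( x * x ) <= 18
stmt 1: x := z * z  -- replace 2 occurrence(s) of x with (z * z)
  => ( ( z * z ) * ( z * z ) ) <= 18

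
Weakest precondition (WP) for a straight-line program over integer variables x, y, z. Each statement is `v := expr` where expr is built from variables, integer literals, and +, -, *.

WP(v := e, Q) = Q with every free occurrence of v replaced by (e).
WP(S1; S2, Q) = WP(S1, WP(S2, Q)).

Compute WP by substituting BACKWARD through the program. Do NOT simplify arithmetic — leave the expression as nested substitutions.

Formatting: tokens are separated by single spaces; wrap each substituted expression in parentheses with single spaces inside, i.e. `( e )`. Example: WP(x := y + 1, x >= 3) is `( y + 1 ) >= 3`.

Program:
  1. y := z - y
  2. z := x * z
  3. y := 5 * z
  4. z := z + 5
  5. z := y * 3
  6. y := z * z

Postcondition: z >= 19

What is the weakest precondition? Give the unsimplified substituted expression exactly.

post: z >= 19
stmt 6: y := z * z  -- replace 0 occurrence(s) of y with (z * z)
  => z >= 19
stmt 5: z := y * 3  -- replace 1 occurrence(s) of z with (y * 3)
  => ( y * 3 ) >= 19
stmt 4: z := z + 5  -- replace 0 occurrence(s) of z with (z + 5)
  => ( y * 3 ) >= 19
stmt 3: y := 5 * z  -- replace 1 occurrence(s) of y with (5 * z)
  => ( ( 5 * z ) * 3 ) >= 19
stmt 2: z := x * z  -- replace 1 occurrence(s) of z with (x * z)
  => ( ( 5 * ( x * z ) ) * 3 ) >= 19
stmt 1: y := z - y  -- replace 0 occurrence(s) of y with (z - y)
  => ( ( 5 * ( x * z ) ) * 3 ) >= 19

Answer: ( ( 5 * ( x * z ) ) * 3 ) >= 19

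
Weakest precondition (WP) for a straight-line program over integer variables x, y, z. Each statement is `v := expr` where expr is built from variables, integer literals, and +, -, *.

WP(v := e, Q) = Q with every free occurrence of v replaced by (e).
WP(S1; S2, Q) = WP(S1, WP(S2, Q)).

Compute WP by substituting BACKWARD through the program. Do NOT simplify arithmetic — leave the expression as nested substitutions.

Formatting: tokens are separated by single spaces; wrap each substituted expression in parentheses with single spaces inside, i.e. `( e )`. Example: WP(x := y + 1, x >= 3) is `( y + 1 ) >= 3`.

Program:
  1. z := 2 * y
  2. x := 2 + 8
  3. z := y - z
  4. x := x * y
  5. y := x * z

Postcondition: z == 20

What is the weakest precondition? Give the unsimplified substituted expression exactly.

Answer: ( y - ( 2 * y ) ) == 20

Derivation:
post: z == 20
stmt 5: y := x * z  -- replace 0 occurrence(s) of y with (x * z)
  => z == 20
stmt 4: x := x * y  -- replace 0 occurrence(s) of x with (x * y)
  => z == 20
stmt 3: z := y - z  -- replace 1 occurrence(s) of z with (y - z)
  => ( y - z ) == 20
stmt 2: x := 2 + 8  -- replace 0 occurrence(s) of x with (2 + 8)
  => ( y - z ) == 20
stmt 1: z := 2 * y  -- replace 1 occurrence(s) of z with (2 * y)
  => ( y - ( 2 * y ) ) == 20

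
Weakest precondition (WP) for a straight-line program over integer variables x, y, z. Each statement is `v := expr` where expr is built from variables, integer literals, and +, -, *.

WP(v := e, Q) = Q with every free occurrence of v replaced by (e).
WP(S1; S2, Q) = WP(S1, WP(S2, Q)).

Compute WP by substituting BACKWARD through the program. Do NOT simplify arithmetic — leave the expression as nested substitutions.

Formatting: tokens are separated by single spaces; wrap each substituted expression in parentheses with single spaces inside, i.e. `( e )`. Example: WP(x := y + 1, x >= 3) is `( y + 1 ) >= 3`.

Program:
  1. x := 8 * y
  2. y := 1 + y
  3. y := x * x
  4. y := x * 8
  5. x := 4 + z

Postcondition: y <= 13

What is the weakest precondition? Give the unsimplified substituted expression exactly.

Answer: ( ( 8 * y ) * 8 ) <= 13

Derivation:
post: y <= 13
stmt 5: x := 4 + z  -- replace 0 occurrence(s) of x with (4 + z)
  => y <= 13
stmt 4: y := x * 8  -- replace 1 occurrence(s) of y with (x * 8)
  => ( x * 8 ) <= 13
stmt 3: y := x * x  -- replace 0 occurrence(s) of y with (x * x)
  => ( x * 8 ) <= 13
stmt 2: y := 1 + y  -- replace 0 occurrence(s) of y with (1 + y)
  => ( x * 8 ) <= 13
stmt 1: x := 8 * y  -- replace 1 occurrence(s) of x with (8 * y)
  => ( ( 8 * y ) * 8 ) <= 13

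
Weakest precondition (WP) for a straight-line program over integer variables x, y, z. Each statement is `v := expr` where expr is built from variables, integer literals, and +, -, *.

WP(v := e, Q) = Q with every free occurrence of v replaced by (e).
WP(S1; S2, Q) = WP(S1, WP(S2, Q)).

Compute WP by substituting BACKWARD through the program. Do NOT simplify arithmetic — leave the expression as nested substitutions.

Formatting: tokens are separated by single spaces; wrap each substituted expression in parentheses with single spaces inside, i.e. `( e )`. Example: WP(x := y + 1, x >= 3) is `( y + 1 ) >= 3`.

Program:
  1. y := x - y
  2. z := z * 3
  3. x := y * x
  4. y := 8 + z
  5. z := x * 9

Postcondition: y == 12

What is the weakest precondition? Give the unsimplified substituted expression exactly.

Answer: ( 8 + ( z * 3 ) ) == 12

Derivation:
post: y == 12
stmt 5: z := x * 9  -- replace 0 occurrence(s) of z with (x * 9)
  => y == 12
stmt 4: y := 8 + z  -- replace 1 occurrence(s) of y with (8 + z)
  => ( 8 + z ) == 12
stmt 3: x := y * x  -- replace 0 occurrence(s) of x with (y * x)
  => ( 8 + z ) == 12
stmt 2: z := z * 3  -- replace 1 occurrence(s) of z with (z * 3)
  => ( 8 + ( z * 3 ) ) == 12
stmt 1: y := x - y  -- replace 0 occurrence(s) of y with (x - y)
  => ( 8 + ( z * 3 ) ) == 12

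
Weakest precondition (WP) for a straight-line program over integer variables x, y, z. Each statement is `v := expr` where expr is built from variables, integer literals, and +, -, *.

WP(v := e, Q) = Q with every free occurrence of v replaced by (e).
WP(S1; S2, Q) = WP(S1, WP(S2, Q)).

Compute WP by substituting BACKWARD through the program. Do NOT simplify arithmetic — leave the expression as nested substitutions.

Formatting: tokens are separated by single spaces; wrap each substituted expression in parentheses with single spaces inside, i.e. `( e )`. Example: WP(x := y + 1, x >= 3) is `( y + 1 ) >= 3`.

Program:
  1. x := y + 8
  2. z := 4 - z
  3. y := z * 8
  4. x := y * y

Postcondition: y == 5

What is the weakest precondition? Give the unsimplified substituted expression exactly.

Answer: ( ( 4 - z ) * 8 ) == 5

Derivation:
post: y == 5
stmt 4: x := y * y  -- replace 0 occurrence(s) of x with (y * y)
  => y == 5
stmt 3: y := z * 8  -- replace 1 occurrence(s) of y with (z * 8)
  => ( z * 8 ) == 5
stmt 2: z := 4 - z  -- replace 1 occurrence(s) of z with (4 - z)
  => ( ( 4 - z ) * 8 ) == 5
stmt 1: x := y + 8  -- replace 0 occurrence(s) of x with (y + 8)
  => ( ( 4 - z ) * 8 ) == 5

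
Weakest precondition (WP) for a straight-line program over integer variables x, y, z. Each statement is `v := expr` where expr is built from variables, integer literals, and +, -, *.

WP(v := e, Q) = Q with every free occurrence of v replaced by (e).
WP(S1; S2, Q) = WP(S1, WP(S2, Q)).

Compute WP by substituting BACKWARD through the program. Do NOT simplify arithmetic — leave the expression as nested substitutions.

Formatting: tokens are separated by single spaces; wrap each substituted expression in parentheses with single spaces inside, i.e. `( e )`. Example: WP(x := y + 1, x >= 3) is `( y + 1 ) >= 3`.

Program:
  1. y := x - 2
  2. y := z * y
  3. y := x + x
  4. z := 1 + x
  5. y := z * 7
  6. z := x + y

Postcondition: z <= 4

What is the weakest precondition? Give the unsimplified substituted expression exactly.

post: z <= 4
stmt 6: z := x + y  -- replace 1 occurrence(s) of z with (x + y)
  => ( x + y ) <= 4
stmt 5: y := z * 7  -- replace 1 occurrence(s) of y with (z * 7)
  => ( x + ( z * 7 ) ) <= 4
stmt 4: z := 1 + x  -- replace 1 occurrence(s) of z with (1 + x)
  => ( x + ( ( 1 + x ) * 7 ) ) <= 4
stmt 3: y := x + x  -- replace 0 occurrence(s) of y with (x + x)
  => ( x + ( ( 1 + x ) * 7 ) ) <= 4
stmt 2: y := z * y  -- replace 0 occurrence(s) of y with (z * y)
  => ( x + ( ( 1 + x ) * 7 ) ) <= 4
stmt 1: y := x - 2  -- replace 0 occurrence(s) of y with (x - 2)
  => ( x + ( ( 1 + x ) * 7 ) ) <= 4

Answer: ( x + ( ( 1 + x ) * 7 ) ) <= 4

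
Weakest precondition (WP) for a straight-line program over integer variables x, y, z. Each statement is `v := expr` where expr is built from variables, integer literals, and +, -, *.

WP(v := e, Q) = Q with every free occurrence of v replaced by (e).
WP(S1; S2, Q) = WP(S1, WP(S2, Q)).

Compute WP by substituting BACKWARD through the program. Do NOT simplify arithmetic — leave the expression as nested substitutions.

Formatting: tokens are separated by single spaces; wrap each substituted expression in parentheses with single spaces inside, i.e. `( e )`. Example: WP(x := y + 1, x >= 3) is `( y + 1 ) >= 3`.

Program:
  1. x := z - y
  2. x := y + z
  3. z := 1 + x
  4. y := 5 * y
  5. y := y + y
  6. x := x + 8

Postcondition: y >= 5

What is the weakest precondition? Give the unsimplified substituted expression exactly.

post: y >= 5
stmt 6: x := x + 8  -- replace 0 occurrence(s) of x with (x + 8)
  => y >= 5
stmt 5: y := y + y  -- replace 1 occurrence(s) of y with (y + y)
  => ( y + y ) >= 5
stmt 4: y := 5 * y  -- replace 2 occurrence(s) of y with (5 * y)
  => ( ( 5 * y ) + ( 5 * y ) ) >= 5
stmt 3: z := 1 + x  -- replace 0 occurrence(s) of z with (1 + x)
  => ( ( 5 * y ) + ( 5 * y ) ) >= 5
stmt 2: x := y + z  -- replace 0 occurrence(s) of x with (y + z)
  => ( ( 5 * y ) + ( 5 * y ) ) >= 5
stmt 1: x := z - y  -- replace 0 occurrence(s) of x with (z - y)
  => ( ( 5 * y ) + ( 5 * y ) ) >= 5

Answer: ( ( 5 * y ) + ( 5 * y ) ) >= 5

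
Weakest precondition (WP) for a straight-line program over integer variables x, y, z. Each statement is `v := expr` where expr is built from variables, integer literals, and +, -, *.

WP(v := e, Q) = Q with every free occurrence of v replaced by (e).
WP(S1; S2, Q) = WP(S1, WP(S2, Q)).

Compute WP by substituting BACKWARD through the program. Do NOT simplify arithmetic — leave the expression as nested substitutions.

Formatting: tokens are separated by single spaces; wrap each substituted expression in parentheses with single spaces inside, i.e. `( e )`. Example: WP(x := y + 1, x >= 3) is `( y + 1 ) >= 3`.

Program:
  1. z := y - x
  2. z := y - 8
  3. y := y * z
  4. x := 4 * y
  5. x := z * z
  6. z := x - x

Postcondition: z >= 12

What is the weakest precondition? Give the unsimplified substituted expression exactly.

Answer: ( ( ( y - 8 ) * ( y - 8 ) ) - ( ( y - 8 ) * ( y - 8 ) ) ) >= 12

Derivation:
post: z >= 12
stmt 6: z := x - x  -- replace 1 occurrence(s) of z with (x - x)
  => ( x - x ) >= 12
stmt 5: x := z * z  -- replace 2 occurrence(s) of x with (z * z)
  => ( ( z * z ) - ( z * z ) ) >= 12
stmt 4: x := 4 * y  -- replace 0 occurrence(s) of x with (4 * y)
  => ( ( z * z ) - ( z * z ) ) >= 12
stmt 3: y := y * z  -- replace 0 occurrence(s) of y with (y * z)
  => ( ( z * z ) - ( z * z ) ) >= 12
stmt 2: z := y - 8  -- replace 4 occurrence(s) of z with (y - 8)
  => ( ( ( y - 8 ) * ( y - 8 ) ) - ( ( y - 8 ) * ( y - 8 ) ) ) >= 12
stmt 1: z := y - x  -- replace 0 occurrence(s) of z with (y - x)
  => ( ( ( y - 8 ) * ( y - 8 ) ) - ( ( y - 8 ) * ( y - 8 ) ) ) >= 12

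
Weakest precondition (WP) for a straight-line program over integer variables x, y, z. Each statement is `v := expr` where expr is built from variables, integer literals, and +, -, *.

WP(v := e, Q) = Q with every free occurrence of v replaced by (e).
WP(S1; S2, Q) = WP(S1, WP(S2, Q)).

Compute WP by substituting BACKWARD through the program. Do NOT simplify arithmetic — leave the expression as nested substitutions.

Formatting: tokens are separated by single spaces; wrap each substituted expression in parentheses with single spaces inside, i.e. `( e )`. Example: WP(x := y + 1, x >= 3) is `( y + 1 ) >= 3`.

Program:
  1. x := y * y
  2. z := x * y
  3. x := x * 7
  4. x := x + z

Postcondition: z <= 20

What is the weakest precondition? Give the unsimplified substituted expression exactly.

Answer: ( ( y * y ) * y ) <= 20

Derivation:
post: z <= 20
stmt 4: x := x + z  -- replace 0 occurrence(s) of x with (x + z)
  => z <= 20
stmt 3: x := x * 7  -- replace 0 occurrence(s) of x with (x * 7)
  => z <= 20
stmt 2: z := x * y  -- replace 1 occurrence(s) of z with (x * y)
  => ( x * y ) <= 20
stmt 1: x := y * y  -- replace 1 occurrence(s) of x with (y * y)
  => ( ( y * y ) * y ) <= 20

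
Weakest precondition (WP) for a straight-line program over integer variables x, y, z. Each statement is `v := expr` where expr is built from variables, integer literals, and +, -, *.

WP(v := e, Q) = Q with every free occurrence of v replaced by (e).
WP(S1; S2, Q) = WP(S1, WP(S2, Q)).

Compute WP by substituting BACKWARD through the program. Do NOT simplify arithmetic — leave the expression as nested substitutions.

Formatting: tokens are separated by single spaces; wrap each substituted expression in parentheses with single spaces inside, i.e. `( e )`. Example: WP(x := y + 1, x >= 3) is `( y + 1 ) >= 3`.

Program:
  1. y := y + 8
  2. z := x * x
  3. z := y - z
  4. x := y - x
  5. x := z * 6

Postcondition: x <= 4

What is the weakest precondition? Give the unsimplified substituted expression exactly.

Answer: ( ( ( y + 8 ) - ( x * x ) ) * 6 ) <= 4

Derivation:
post: x <= 4
stmt 5: x := z * 6  -- replace 1 occurrence(s) of x with (z * 6)
  => ( z * 6 ) <= 4
stmt 4: x := y - x  -- replace 0 occurrence(s) of x with (y - x)
  => ( z * 6 ) <= 4
stmt 3: z := y - z  -- replace 1 occurrence(s) of z with (y - z)
  => ( ( y - z ) * 6 ) <= 4
stmt 2: z := x * x  -- replace 1 occurrence(s) of z with (x * x)
  => ( ( y - ( x * x ) ) * 6 ) <= 4
stmt 1: y := y + 8  -- replace 1 occurrence(s) of y with (y + 8)
  => ( ( ( y + 8 ) - ( x * x ) ) * 6 ) <= 4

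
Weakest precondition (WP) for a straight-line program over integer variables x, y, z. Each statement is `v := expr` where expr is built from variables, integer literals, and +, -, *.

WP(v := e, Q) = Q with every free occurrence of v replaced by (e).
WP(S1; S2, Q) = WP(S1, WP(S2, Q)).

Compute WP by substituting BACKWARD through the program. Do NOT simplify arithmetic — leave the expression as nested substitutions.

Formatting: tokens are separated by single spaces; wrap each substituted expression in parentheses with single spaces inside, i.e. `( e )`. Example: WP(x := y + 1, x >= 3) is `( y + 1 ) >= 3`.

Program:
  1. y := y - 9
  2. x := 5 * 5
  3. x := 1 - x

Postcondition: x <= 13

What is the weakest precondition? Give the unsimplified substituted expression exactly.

Answer: ( 1 - ( 5 * 5 ) ) <= 13

Derivation:
post: x <= 13
stmt 3: x := 1 - x  -- replace 1 occurrence(s) of x with (1 - x)
  => ( 1 - x ) <= 13
stmt 2: x := 5 * 5  -- replace 1 occurrence(s) of x with (5 * 5)
  => ( 1 - ( 5 * 5 ) ) <= 13
stmt 1: y := y - 9  -- replace 0 occurrence(s) of y with (y - 9)
  => ( 1 - ( 5 * 5 ) ) <= 13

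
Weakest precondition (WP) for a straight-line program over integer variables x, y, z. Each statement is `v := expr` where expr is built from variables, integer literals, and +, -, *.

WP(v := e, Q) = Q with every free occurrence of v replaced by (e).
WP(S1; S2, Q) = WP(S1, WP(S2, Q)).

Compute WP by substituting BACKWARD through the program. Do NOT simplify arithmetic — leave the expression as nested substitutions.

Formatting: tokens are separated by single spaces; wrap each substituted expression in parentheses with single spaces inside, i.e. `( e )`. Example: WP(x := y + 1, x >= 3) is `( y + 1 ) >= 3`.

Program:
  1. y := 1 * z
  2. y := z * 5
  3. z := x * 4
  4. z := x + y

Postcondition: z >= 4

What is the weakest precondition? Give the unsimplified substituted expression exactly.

Answer: ( x + ( z * 5 ) ) >= 4

Derivation:
post: z >= 4
stmt 4: z := x + y  -- replace 1 occurrence(s) of z with (x + y)
  => ( x + y ) >= 4
stmt 3: z := x * 4  -- replace 0 occurrence(s) of z with (x * 4)
  => ( x + y ) >= 4
stmt 2: y := z * 5  -- replace 1 occurrence(s) of y with (z * 5)
  => ( x + ( z * 5 ) ) >= 4
stmt 1: y := 1 * z  -- replace 0 occurrence(s) of y with (1 * z)
  => ( x + ( z * 5 ) ) >= 4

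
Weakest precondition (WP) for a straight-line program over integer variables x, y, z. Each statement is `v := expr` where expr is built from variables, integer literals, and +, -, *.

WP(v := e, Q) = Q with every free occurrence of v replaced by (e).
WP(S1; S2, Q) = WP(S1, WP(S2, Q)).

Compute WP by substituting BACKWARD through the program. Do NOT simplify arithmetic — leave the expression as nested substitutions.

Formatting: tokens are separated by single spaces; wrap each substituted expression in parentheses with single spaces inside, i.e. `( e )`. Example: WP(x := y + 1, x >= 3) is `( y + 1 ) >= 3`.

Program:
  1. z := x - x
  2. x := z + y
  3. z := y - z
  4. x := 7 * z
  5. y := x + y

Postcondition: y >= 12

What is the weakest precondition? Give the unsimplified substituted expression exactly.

post: y >= 12
stmt 5: y := x + y  -- replace 1 occurrence(s) of y with (x + y)
  => ( x + y ) >= 12
stmt 4: x := 7 * z  -- replace 1 occurrence(s) of x with (7 * z)
  => ( ( 7 * z ) + y ) >= 12
stmt 3: z := y - z  -- replace 1 occurrence(s) of z with (y - z)
  => ( ( 7 * ( y - z ) ) + y ) >= 12
stmt 2: x := z + y  -- replace 0 occurrence(s) of x with (z + y)
  => ( ( 7 * ( y - z ) ) + y ) >= 12
stmt 1: z := x - x  -- replace 1 occurrence(s) of z with (x - x)
  => ( ( 7 * ( y - ( x - x ) ) ) + y ) >= 12

Answer: ( ( 7 * ( y - ( x - x ) ) ) + y ) >= 12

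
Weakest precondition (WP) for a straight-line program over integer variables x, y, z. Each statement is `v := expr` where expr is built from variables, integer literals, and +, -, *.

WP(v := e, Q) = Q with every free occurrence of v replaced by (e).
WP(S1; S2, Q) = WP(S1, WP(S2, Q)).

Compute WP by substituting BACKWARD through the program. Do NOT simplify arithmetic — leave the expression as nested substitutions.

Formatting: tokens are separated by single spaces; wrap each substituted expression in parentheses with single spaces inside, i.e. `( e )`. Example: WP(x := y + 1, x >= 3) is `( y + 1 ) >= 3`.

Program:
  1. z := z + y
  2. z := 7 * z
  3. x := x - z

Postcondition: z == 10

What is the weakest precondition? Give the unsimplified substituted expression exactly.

post: z == 10
stmt 3: x := x - z  -- replace 0 occurrence(s) of x with (x - z)
  => z == 10
stmt 2: z := 7 * z  -- replace 1 occurrence(s) of z with (7 * z)
  => ( 7 * z ) == 10
stmt 1: z := z + y  -- replace 1 occurrence(s) of z with (z + y)
  => ( 7 * ( z + y ) ) == 10

Answer: ( 7 * ( z + y ) ) == 10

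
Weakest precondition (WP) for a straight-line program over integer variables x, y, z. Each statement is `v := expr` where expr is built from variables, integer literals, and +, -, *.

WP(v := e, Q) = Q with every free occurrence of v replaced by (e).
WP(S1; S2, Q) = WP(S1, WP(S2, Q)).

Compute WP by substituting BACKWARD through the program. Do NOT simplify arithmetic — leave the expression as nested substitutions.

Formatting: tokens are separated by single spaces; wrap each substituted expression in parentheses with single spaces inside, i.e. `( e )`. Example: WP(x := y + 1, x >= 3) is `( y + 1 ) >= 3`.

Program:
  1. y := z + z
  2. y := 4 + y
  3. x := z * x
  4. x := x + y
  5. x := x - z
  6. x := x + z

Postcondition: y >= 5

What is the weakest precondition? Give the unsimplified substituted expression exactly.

Answer: ( 4 + ( z + z ) ) >= 5

Derivation:
post: y >= 5
stmt 6: x := x + z  -- replace 0 occurrence(s) of x with (x + z)
  => y >= 5
stmt 5: x := x - z  -- replace 0 occurrence(s) of x with (x - z)
  => y >= 5
stmt 4: x := x + y  -- replace 0 occurrence(s) of x with (x + y)
  => y >= 5
stmt 3: x := z * x  -- replace 0 occurrence(s) of x with (z * x)
  => y >= 5
stmt 2: y := 4 + y  -- replace 1 occurrence(s) of y with (4 + y)
  => ( 4 + y ) >= 5
stmt 1: y := z + z  -- replace 1 occurrence(s) of y with (z + z)
  => ( 4 + ( z + z ) ) >= 5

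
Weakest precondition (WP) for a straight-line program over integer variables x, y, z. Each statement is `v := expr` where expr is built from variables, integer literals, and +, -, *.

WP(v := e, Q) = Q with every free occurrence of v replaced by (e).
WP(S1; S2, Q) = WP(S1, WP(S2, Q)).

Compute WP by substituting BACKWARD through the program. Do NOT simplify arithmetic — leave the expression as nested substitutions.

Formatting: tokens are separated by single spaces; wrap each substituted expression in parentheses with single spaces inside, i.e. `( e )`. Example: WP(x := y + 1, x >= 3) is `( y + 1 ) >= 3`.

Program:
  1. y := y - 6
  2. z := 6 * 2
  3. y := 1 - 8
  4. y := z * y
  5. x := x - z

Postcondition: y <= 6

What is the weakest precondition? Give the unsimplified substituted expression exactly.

post: y <= 6
stmt 5: x := x - z  -- replace 0 occurrence(s) of x with (x - z)
  => y <= 6
stmt 4: y := z * y  -- replace 1 occurrence(s) of y with (z * y)
  => ( z * y ) <= 6
stmt 3: y := 1 - 8  -- replace 1 occurrence(s) of y with (1 - 8)
  => ( z * ( 1 - 8 ) ) <= 6
stmt 2: z := 6 * 2  -- replace 1 occurrence(s) of z with (6 * 2)
  => ( ( 6 * 2 ) * ( 1 - 8 ) ) <= 6
stmt 1: y := y - 6  -- replace 0 occurrence(s) of y with (y - 6)
  => ( ( 6 * 2 ) * ( 1 - 8 ) ) <= 6

Answer: ( ( 6 * 2 ) * ( 1 - 8 ) ) <= 6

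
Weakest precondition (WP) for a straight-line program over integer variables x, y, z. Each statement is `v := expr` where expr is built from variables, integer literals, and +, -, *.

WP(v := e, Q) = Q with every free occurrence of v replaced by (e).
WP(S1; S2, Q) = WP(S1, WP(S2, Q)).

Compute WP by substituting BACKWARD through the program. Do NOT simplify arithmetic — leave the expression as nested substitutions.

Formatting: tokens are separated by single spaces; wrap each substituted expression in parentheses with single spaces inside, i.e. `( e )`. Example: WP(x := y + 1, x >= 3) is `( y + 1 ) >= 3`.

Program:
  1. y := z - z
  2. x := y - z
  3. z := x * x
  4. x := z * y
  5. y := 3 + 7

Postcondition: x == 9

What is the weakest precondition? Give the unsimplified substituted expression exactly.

post: x == 9
stmt 5: y := 3 + 7  -- replace 0 occurrence(s) of y with (3 + 7)
  => x == 9
stmt 4: x := z * y  -- replace 1 occurrence(s) of x with (z * y)
  => ( z * y ) == 9
stmt 3: z := x * x  -- replace 1 occurrence(s) of z with (x * x)
  => ( ( x * x ) * y ) == 9
stmt 2: x := y - z  -- replace 2 occurrence(s) of x with (y - z)
  => ( ( ( y - z ) * ( y - z ) ) * y ) == 9
stmt 1: y := z - z  -- replace 3 occurrence(s) of y with (z - z)
  => ( ( ( ( z - z ) - z ) * ( ( z - z ) - z ) ) * ( z - z ) ) == 9

Answer: ( ( ( ( z - z ) - z ) * ( ( z - z ) - z ) ) * ( z - z ) ) == 9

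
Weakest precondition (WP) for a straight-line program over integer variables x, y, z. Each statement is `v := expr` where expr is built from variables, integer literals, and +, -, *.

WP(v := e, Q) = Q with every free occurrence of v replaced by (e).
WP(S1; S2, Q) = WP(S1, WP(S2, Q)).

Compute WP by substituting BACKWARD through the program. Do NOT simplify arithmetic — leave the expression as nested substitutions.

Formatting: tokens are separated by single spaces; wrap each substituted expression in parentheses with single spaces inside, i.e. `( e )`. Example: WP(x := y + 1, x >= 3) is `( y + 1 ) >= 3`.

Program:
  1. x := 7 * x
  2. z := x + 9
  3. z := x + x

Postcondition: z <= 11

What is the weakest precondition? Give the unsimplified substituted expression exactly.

post: z <= 11
stmt 3: z := x + x  -- replace 1 occurrence(s) of z with (x + x)
  => ( x + x ) <= 11
stmt 2: z := x + 9  -- replace 0 occurrence(s) of z with (x + 9)
  => ( x + x ) <= 11
stmt 1: x := 7 * x  -- replace 2 occurrence(s) of x with (7 * x)
  => ( ( 7 * x ) + ( 7 * x ) ) <= 11

Answer: ( ( 7 * x ) + ( 7 * x ) ) <= 11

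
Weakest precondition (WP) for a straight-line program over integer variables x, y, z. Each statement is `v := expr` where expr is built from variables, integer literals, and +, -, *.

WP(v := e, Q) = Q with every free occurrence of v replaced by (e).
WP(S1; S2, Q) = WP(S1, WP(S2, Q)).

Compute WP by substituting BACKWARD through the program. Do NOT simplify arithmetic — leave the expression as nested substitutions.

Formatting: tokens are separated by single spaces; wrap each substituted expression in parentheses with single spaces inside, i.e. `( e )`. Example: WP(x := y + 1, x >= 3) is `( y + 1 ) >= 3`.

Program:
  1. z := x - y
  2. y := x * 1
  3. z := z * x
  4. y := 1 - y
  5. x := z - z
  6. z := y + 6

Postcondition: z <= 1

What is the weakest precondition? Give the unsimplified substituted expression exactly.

post: z <= 1
stmt 6: z := y + 6  -- replace 1 occurrence(s) of z with (y + 6)
  => ( y + 6 ) <= 1
stmt 5: x := z - z  -- replace 0 occurrence(s) of x with (z - z)
  => ( y + 6 ) <= 1
stmt 4: y := 1 - y  -- replace 1 occurrence(s) of y with (1 - y)
  => ( ( 1 - y ) + 6 ) <= 1
stmt 3: z := z * x  -- replace 0 occurrence(s) of z with (z * x)
  => ( ( 1 - y ) + 6 ) <= 1
stmt 2: y := x * 1  -- replace 1 occurrence(s) of y with (x * 1)
  => ( ( 1 - ( x * 1 ) ) + 6 ) <= 1
stmt 1: z := x - y  -- replace 0 occurrence(s) of z with (x - y)
  => ( ( 1 - ( x * 1 ) ) + 6 ) <= 1

Answer: ( ( 1 - ( x * 1 ) ) + 6 ) <= 1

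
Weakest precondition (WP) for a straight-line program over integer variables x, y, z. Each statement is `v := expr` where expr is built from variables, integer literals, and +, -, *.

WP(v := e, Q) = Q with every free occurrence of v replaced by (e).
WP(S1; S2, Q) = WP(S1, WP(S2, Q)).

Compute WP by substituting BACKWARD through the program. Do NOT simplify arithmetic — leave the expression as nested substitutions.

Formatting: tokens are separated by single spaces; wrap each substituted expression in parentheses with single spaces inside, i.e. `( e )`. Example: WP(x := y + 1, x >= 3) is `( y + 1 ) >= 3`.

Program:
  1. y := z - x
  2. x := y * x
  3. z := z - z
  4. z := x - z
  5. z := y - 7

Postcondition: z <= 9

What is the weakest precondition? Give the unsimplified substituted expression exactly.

Answer: ( ( z - x ) - 7 ) <= 9

Derivation:
post: z <= 9
stmt 5: z := y - 7  -- replace 1 occurrence(s) of z with (y - 7)
  => ( y - 7 ) <= 9
stmt 4: z := x - z  -- replace 0 occurrence(s) of z with (x - z)
  => ( y - 7 ) <= 9
stmt 3: z := z - z  -- replace 0 occurrence(s) of z with (z - z)
  => ( y - 7 ) <= 9
stmt 2: x := y * x  -- replace 0 occurrence(s) of x with (y * x)
  => ( y - 7 ) <= 9
stmt 1: y := z - x  -- replace 1 occurrence(s) of y with (z - x)
  => ( ( z - x ) - 7 ) <= 9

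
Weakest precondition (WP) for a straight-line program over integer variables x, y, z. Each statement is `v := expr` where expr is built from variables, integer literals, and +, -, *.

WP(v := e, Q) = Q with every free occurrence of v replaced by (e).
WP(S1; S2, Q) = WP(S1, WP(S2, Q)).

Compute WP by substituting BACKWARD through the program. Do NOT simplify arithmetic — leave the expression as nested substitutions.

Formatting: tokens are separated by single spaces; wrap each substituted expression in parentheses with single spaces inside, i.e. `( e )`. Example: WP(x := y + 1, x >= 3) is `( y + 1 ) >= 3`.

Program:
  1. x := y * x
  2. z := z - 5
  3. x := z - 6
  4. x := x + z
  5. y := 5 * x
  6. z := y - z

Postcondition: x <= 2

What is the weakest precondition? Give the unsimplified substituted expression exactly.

Answer: ( ( ( z - 5 ) - 6 ) + ( z - 5 ) ) <= 2

Derivation:
post: x <= 2
stmt 6: z := y - z  -- replace 0 occurrence(s) of z with (y - z)
  => x <= 2
stmt 5: y := 5 * x  -- replace 0 occurrence(s) of y with (5 * x)
  => x <= 2
stmt 4: x := x + z  -- replace 1 occurrence(s) of x with (x + z)
  => ( x + z ) <= 2
stmt 3: x := z - 6  -- replace 1 occurrence(s) of x with (z - 6)
  => ( ( z - 6 ) + z ) <= 2
stmt 2: z := z - 5  -- replace 2 occurrence(s) of z with (z - 5)
  => ( ( ( z - 5 ) - 6 ) + ( z - 5 ) ) <= 2
stmt 1: x := y * x  -- replace 0 occurrence(s) of x with (y * x)
  => ( ( ( z - 5 ) - 6 ) + ( z - 5 ) ) <= 2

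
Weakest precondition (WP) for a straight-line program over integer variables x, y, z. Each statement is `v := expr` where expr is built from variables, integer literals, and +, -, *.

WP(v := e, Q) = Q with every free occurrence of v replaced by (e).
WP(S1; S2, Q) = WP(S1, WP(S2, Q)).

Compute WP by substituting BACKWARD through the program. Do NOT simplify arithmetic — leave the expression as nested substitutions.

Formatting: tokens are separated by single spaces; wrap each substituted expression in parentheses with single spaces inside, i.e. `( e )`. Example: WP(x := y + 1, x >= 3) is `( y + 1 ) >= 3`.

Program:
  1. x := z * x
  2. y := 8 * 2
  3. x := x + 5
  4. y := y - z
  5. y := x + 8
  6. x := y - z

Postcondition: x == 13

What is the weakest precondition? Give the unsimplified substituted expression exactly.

Answer: ( ( ( ( z * x ) + 5 ) + 8 ) - z ) == 13

Derivation:
post: x == 13
stmt 6: x := y - z  -- replace 1 occurrence(s) of x with (y - z)
  => ( y - z ) == 13
stmt 5: y := x + 8  -- replace 1 occurrence(s) of y with (x + 8)
  => ( ( x + 8 ) - z ) == 13
stmt 4: y := y - z  -- replace 0 occurrence(s) of y with (y - z)
  => ( ( x + 8 ) - z ) == 13
stmt 3: x := x + 5  -- replace 1 occurrence(s) of x with (x + 5)
  => ( ( ( x + 5 ) + 8 ) - z ) == 13
stmt 2: y := 8 * 2  -- replace 0 occurrence(s) of y with (8 * 2)
  => ( ( ( x + 5 ) + 8 ) - z ) == 13
stmt 1: x := z * x  -- replace 1 occurrence(s) of x with (z * x)
  => ( ( ( ( z * x ) + 5 ) + 8 ) - z ) == 13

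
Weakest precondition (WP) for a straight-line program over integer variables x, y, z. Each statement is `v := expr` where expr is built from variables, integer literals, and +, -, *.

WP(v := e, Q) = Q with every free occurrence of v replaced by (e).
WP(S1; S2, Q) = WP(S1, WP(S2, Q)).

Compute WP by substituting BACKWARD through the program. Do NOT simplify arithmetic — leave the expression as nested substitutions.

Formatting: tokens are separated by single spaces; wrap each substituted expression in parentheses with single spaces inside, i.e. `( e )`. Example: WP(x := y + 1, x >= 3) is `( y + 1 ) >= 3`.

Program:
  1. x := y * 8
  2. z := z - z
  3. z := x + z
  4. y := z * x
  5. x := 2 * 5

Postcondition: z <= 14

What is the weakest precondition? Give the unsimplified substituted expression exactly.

post: z <= 14
stmt 5: x := 2 * 5  -- replace 0 occurrence(s) of x with (2 * 5)
  => z <= 14
stmt 4: y := z * x  -- replace 0 occurrence(s) of y with (z * x)
  => z <= 14
stmt 3: z := x + z  -- replace 1 occurrence(s) of z with (x + z)
  => ( x + z ) <= 14
stmt 2: z := z - z  -- replace 1 occurrence(s) of z with (z - z)
  => ( x + ( z - z ) ) <= 14
stmt 1: x := y * 8  -- replace 1 occurrence(s) of x with (y * 8)
  => ( ( y * 8 ) + ( z - z ) ) <= 14

Answer: ( ( y * 8 ) + ( z - z ) ) <= 14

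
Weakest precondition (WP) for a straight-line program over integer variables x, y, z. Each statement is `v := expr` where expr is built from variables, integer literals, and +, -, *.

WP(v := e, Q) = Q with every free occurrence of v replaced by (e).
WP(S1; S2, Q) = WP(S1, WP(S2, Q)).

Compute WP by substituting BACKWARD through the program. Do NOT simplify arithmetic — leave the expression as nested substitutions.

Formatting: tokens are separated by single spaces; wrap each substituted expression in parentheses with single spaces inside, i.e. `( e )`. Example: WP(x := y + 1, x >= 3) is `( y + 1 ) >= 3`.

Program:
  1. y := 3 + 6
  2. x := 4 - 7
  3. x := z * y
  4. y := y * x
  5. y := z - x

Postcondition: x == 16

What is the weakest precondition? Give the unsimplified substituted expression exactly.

Answer: ( z * ( 3 + 6 ) ) == 16

Derivation:
post: x == 16
stmt 5: y := z - x  -- replace 0 occurrence(s) of y with (z - x)
  => x == 16
stmt 4: y := y * x  -- replace 0 occurrence(s) of y with (y * x)
  => x == 16
stmt 3: x := z * y  -- replace 1 occurrence(s) of x with (z * y)
  => ( z * y ) == 16
stmt 2: x := 4 - 7  -- replace 0 occurrence(s) of x with (4 - 7)
  => ( z * y ) == 16
stmt 1: y := 3 + 6  -- replace 1 occurrence(s) of y with (3 + 6)
  => ( z * ( 3 + 6 ) ) == 16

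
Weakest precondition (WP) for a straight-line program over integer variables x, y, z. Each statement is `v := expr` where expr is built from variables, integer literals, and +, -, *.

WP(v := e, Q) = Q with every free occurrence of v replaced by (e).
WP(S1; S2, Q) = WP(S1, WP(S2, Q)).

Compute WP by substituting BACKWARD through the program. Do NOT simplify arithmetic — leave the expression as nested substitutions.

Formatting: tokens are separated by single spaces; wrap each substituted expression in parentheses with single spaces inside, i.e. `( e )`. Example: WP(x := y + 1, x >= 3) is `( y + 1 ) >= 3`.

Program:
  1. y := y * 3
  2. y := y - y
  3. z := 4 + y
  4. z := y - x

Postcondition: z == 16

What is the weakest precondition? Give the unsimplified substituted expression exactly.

post: z == 16
stmt 4: z := y - x  -- replace 1 occurrence(s) of z with (y - x)
  => ( y - x ) == 16
stmt 3: z := 4 + y  -- replace 0 occurrence(s) of z with (4 + y)
  => ( y - x ) == 16
stmt 2: y := y - y  -- replace 1 occurrence(s) of y with (y - y)
  => ( ( y - y ) - x ) == 16
stmt 1: y := y * 3  -- replace 2 occurrence(s) of y with (y * 3)
  => ( ( ( y * 3 ) - ( y * 3 ) ) - x ) == 16

Answer: ( ( ( y * 3 ) - ( y * 3 ) ) - x ) == 16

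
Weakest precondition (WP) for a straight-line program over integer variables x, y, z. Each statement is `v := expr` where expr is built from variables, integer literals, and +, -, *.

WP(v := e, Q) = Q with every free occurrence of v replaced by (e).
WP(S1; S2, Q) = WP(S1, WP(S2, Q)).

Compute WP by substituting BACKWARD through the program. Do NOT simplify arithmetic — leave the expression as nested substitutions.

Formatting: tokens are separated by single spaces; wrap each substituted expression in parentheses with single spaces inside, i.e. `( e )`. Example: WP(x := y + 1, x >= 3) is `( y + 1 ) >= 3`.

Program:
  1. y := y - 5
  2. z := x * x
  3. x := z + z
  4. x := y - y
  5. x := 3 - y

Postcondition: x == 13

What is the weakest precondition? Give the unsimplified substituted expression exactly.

Answer: ( 3 - ( y - 5 ) ) == 13

Derivation:
post: x == 13
stmt 5: x := 3 - y  -- replace 1 occurrence(s) of x with (3 - y)
  => ( 3 - y ) == 13
stmt 4: x := y - y  -- replace 0 occurrence(s) of x with (y - y)
  => ( 3 - y ) == 13
stmt 3: x := z + z  -- replace 0 occurrence(s) of x with (z + z)
  => ( 3 - y ) == 13
stmt 2: z := x * x  -- replace 0 occurrence(s) of z with (x * x)
  => ( 3 - y ) == 13
stmt 1: y := y - 5  -- replace 1 occurrence(s) of y with (y - 5)
  => ( 3 - ( y - 5 ) ) == 13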